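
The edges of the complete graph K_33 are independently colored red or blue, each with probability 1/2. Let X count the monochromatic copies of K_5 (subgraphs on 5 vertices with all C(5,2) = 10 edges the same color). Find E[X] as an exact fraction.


Let X = Σ_S X_S over the C(33, 5) = 237336 subsets S of size 5, where X_S = 1 if the K_5 on S is monochromatic.
For a fixed S, the K_5 on S has C(5, 2) = 10 edges. P[all 10 edges red] = (1/2)^10, and likewise for blue, so P[monochromatic] = 2·(1/2)^10 = 2^{1 − 10} = 1/512.
Summing: E[X] = C(33, 5) · 2^{1 − 10} = 237336 · 1/512 = 29667/64.
Numerically: E[X] ≈ 463.547.

E[X] = C(33,5)·2^(1−C(5,2)) = 29667/64 ≈ 463.547.


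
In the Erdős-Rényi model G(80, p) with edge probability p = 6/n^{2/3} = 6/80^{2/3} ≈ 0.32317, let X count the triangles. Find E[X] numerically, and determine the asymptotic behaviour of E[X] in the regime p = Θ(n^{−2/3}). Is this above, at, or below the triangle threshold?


Number of potential triangles: C(80, 3) = 82160.
Each occurs with probability p³ ≈ (0.32317)³ ≈ 3.3750000e-02.
By linearity: E[X] = C(80, 3)·p³ ≈ 82160 · 3.3750000e-02 ≈ 2772.90000.
Since α = 2/3 < 1, p = c/n^{2/3} ≫ 1/n is above the triangle threshold p ~ 1/n. Asymptotically E[X] ~ (c³/6)·n^{3(1−α)} = (6³/6)·n^{1} → ∞; triangles are abundant w.h.p.

E[X] ≈ 2772.90000; in regime p = Θ(1/n^{2/3}) E[X] diverges (above the triangle threshold p ~ 1/n).


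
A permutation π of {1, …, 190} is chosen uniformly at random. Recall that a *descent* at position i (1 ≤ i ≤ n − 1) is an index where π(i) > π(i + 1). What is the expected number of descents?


Write X = Σ X_I over i = 1, …, 189, with X_I the indicator of one descent.
There are 189 indicators.
For each fixed i, the pair (π(i), π(i+1)) is a uniformly random ordered pair of distinct values from {1, …, 190}; by symmetry P[π(i) > π(i+1)] = 1/2.
By linearity: E[X] = 189 · (1/2) = (190 − 1) · (1/2) = 189/2 ≈ 94.500.

E[X] = 189/2 = 94.500.


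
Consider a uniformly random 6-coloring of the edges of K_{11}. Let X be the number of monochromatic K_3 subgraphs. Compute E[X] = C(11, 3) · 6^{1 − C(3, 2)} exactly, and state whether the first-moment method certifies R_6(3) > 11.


E[X] = C(11, 3) · 6^{1 − 3} = 165 · 6^{−2} = 165/36.
As a reduced fraction: E[X] = 55/12 ≈ 4.58333.
Is E[X] < 1? NO.
Since E[X] ≥ 1, the first-moment bound is inconclusive at n = 11; it does NOT by itself certify R_6(3) > 11.

E[X] = 55/12 ≈ 4.58333; E[X] ≥ 1; first-moment method inconclusive here.


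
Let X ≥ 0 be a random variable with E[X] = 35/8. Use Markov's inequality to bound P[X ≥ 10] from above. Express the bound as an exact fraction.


μ = E[X] = 35/8, a = 10.
Markov: P[X ≥ 10] ≤ μ/a = (35/8)/10 = 7/16.
Numerically: ≈ 0.437500.
(Since a = 10 > μ = 4.375000, the bound 7/16 is < 1 and informative.)

P[X ≥ 10] ≤ 7/16 ≈ 0.437500.


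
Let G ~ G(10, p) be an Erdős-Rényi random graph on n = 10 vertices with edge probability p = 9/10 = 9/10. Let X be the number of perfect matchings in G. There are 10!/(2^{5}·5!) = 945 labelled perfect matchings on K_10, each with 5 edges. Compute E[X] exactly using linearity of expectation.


K_10 has 10!/(2^{5}·5!) = 945 labelled perfect matchings.
For each such perfect matching H, let X_H = 1 if all 5 edges of H are present in G. Then P[X_H = 1] = p^{5} = (9/10)^{5} = 59049/100000.
By linearity of expectation: E[X] = Σ_H E[X_H] = 945 · p^{5} = 945 · 59049/100000 = 11160261/20000.
Numerically: E[X] ≈ 558.01.

E[X] = 945 · (9/10)^{5} = 11160261/20000 ≈ 558.01.


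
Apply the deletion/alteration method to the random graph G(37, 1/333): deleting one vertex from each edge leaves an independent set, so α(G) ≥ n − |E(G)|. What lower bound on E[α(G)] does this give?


E[|E(G)|] = C(37, 2)·p = 666 · (1/333) = 2.
E[α(G)] ≥ n − E[|E(G)|] = 37 − 2 = 35.
Numerically: ≈ 35.000000.
(This is only a lower bound; the true E[α(G)] may be larger.)

E[α(G)] ≥ 35 ≈ 35.000000.


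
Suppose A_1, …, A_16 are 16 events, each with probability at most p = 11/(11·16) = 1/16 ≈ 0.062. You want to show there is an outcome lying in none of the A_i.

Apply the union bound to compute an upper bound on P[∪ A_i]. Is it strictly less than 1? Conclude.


Union bound: P[∪_{i=1}^{16} A_i] ≤ Σ_i P[A_i] ≤ 16·p = 16·(1/16) = 1.
Numerically: 1 ≈ 1.000.
Is 1 < 1? NO.
Since the bound 1 is ≥ 1, the union bound is uninformative here; it does NOT by itself certify existence.

16·p = 1 ≈ 1.000; existence NOT certified by the union bound.


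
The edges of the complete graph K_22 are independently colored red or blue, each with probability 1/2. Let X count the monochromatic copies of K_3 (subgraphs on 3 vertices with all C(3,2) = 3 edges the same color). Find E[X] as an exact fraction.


Let X = Σ_S X_S over the C(22, 3) = 1540 subsets S of size 3, where X_S = 1 if the K_3 on S is monochromatic.
For a fixed S, the K_3 on S has C(3, 2) = 3 edges. P[all 3 edges red] = (1/2)^3, and likewise for blue, so P[monochromatic] = 2·(1/2)^3 = 2^{1 − 3} = 1/4.
By linearity of expectation: E[X] = C(22, 3) · 2^{1 − 3} = 1540 · 1/4 = 385.
Numerically: E[X] ≈ 385.0000.

E[X] = C(22,3)·2^(1−C(3,2)) = 385 ≈ 385.0000.


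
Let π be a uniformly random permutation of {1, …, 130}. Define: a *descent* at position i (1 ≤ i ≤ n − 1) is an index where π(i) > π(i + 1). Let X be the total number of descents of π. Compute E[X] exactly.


Write X = Σ X_I over i = 1, …, 129, with X_I the indicator of one descent.
There are 129 indicators.
For each fixed i, the pair (π(i), π(i+1)) is a uniformly random ordered pair of distinct values from {1, …, 130}; by symmetry P[π(i) > π(i+1)] = 1/2.
By linearity: E[X] = 129 · (1/2) = (130 − 1) · (1/2) = 129/2 ≈ 64.500000.

E[X] = 129/2 = 64.500000.


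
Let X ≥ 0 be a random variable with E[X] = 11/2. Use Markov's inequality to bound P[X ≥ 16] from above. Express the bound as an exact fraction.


μ = E[X] = 11/2, a = 16.
Markov: P[X ≥ 16] ≤ μ/a = (11/2)/16 = 11/32.
Numerically: ≈ 0.343750.
(Since a = 16 > μ = 5.500000, the bound 11/32 is < 1 and informative.)

P[X ≥ 16] ≤ 11/32 ≈ 0.343750.


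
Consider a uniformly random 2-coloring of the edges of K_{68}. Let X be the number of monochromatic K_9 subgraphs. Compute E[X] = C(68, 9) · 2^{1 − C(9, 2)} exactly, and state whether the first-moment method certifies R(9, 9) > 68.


E[X] = C(68, 9) · 2^{1 − 36} = 49280065120 · 2^{−35} = 49280065120/34359738368.
As a reduced fraction: E[X] = 1540002035/1073741824 ≈ 1.43424.
Is E[X] < 1? NO.
Since E[X] ≥ 1, the first-moment bound is inconclusive at n = 68; it does NOT by itself certify R(9, 9) > 68.

E[X] = 1540002035/1073741824 ≈ 1.43424; E[X] ≥ 1; first-moment method inconclusive here.


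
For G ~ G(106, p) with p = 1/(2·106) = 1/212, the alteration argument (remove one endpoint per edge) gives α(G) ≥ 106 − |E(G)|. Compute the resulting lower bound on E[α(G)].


E[|E(G)|] = C(106, 2)·p = 5565 · (1/212) = 105/4.
E[α(G)] ≥ n − E[|E(G)|] = 106 − 105/4 = 319/4.
Numerically: ≈ 79.7500.
(This is only a lower bound; the true E[α(G)] may be larger.)

E[α(G)] ≥ 319/4 ≈ 79.7500.


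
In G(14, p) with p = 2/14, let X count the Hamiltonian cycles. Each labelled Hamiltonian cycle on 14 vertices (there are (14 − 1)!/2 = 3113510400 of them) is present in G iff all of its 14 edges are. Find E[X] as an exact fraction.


K_14 has (14 − 1)!/2 = 3113510400 labelled Hamiltonian cycles.
For each such Hamiltonian cycle H, let X_H = 1 if all 14 edges of H are present in G. Then P[X_H = 1] = p^{14} = (1/7)^{14} = 1/678223072849.
By linearity: E[X] = Σ_H E[X_H] = 3113510400 · p^{14} = 3113510400 · 1/678223072849 = 444787200/96889010407.
Numerically: E[X] ≈ 0.00459.

E[X] = 3113510400 · (1/7)^{14} = 444787200/96889010407 ≈ 0.00459.


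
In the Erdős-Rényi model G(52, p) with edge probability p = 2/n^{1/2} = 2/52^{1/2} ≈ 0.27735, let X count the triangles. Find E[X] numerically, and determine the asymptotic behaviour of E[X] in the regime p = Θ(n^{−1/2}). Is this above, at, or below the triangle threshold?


Number of potential triangles: C(52, 3) = 22100.
Each occurs with probability p³ ≈ (0.27735)³ ≈ 2.1334623e-02.
By linearity: E[X] = C(52, 3)·p³ ≈ 22100 · 2.1334623e-02 ≈ 471.49517.
Since α = 1/2 < 1, p = c/n^{1/2} ≫ 1/n is above the triangle threshold p ~ 1/n. Asymptotically E[X] ~ (c³/6)·n^{3(1−α)} = (2³/6)·n^{1.5} → ∞; triangles are abundant w.h.p.

E[X] ≈ 471.49517; in regime p = Θ(1/n^{1/2}) E[X] diverges (above the triangle threshold p ~ 1/n).


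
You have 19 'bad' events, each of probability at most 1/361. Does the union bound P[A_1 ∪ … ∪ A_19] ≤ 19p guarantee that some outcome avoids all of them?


Union bound: P[∪_{i=1}^{19} A_i] ≤ Σ_i P[A_i] ≤ 19·p = 19·(1/361) = 1/19.
Numerically: 1/19 ≈ 0.05263.
Is 1/19 < 1? YES.
Since P[∪ A_i] ≤ 1/19 < 1, the complement has P[∩ A_i^c] ≥ 1 − 1/19 = 18/19 > 0, so some outcome avoids every A_i.

19·p = 1/19 ≈ 0.05263; existence CERTIFIED by the union bound.


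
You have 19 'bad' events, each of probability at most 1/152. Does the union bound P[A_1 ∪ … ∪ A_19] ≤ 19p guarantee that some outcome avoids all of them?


Union bound: P[∪_{i=1}^{19} A_i] ≤ Σ_i P[A_i] ≤ 19·p = 19·(1/152) = 1/8.
Numerically: 1/8 ≈ 0.1250.
Is 1/8 < 1? YES.
Since P[∪ A_i] ≤ 1/8 < 1, the complement has P[∩ A_i^c] ≥ 1 − 1/8 = 7/8 > 0, so some outcome avoids every A_i.

19·p = 1/8 ≈ 0.1250; existence CERTIFIED by the union bound.


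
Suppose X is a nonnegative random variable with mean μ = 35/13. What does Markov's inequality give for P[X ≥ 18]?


μ = E[X] = 35/13, a = 18.
Markov: P[X ≥ 18] ≤ μ/a = (35/13)/18 = 35/234.
Numerically: ≈ 0.1496.
(Since a = 18 > μ = 2.6923, the bound 35/234 is < 1 and informative.)

P[X ≥ 18] ≤ 35/234 ≈ 0.1496.


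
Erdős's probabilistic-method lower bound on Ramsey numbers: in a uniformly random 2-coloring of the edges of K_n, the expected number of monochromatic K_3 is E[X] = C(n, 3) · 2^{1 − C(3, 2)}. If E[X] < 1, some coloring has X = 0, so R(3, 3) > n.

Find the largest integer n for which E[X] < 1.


We need C(n, 3) · 2^{1 − 3} < 1, i.e. C(n, 3) < 2^{3 − 1} = 4.
Check values of n near the boundary:
  n = 3: C(3, 3) = 1; 1 < 4? YES
  n = 4: C(4, 3) = 4; 4 < 4? NO
The largest n with C(n, 3) < 4 is n = 3 (where E[X] = 1/4 ≈ 0.250000). Hence R(3, 3) > 3, i.e. R(3, 3) ≥ 4.

Largest n = 3; hence R(3, 3) > 3.


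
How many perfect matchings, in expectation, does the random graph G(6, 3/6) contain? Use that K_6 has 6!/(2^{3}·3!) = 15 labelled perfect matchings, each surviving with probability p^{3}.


K_6 has 6!/(2^{3}·3!) = 15 labelled perfect matchings.
For each such perfect matching H, let X_H = 1 if all 3 edges of H are present in G. Then P[X_H = 1] = p^{3} = (1/2)^{3} = 1/8.
By linearity: E[X] = Σ_H E[X_H] = 15 · p^{3} = 15 · 1/8 = 15/8.
Numerically: E[X] ≈ 1.875.

E[X] = 15 · (1/2)^{3} = 15/8 ≈ 1.875.


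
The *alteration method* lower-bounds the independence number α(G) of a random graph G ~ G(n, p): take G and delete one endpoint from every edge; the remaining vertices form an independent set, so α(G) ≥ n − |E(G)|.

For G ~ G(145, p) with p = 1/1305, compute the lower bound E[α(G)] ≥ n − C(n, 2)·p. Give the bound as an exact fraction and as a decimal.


E[|E(G)|] = C(145, 2)·p = 10440 · (1/1305) = 8.
E[α(G)] ≥ n − E[|E(G)|] = 145 − 8 = 137.
Numerically: ≈ 137.000000.
(This is only a lower bound; the true E[α(G)] may be larger.)

E[α(G)] ≥ 137 ≈ 137.000000.


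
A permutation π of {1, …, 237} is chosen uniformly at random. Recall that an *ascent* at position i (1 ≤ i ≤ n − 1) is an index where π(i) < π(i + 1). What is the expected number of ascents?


Write X = Σ X_I over i = 1, …, 236, with X_I the indicator of one ascent.
There are 236 indicators.
For each fixed i, the pair (π(i), π(i+1)) is a uniformly random ordered pair of distinct values from {1, …, 237}; by symmetry P[π(i) < π(i+1)] = 1/2.
By linearity: E[X] = 236 · (1/2) = (237 − 1) · (1/2) = 118 ≈ 118.000.

E[X] = 118 = 118.000.


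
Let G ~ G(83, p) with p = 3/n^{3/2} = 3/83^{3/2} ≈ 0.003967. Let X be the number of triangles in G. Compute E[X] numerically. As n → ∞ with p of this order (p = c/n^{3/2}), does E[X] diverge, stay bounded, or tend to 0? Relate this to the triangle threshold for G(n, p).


Number of potential triangles: C(83, 3) = 91881.
Each occurs with probability p³ ≈ (0.003967)³ ≈ 6.244711e-08.
By linearity: E[X] = C(83, 3)·p³ ≈ 91881 · 6.244711e-08 ≈ 0.0057.
Since α = 3/2 > 1, p = c/n^{3/2} = o(1/n) is below the triangle threshold p ~ 1/n. Asymptotically E[X] ~ (c³/6)·n^{3(1−α)} = (3³/6)·n^{-1.5} → 0, so by Markov's inequality G has no triangles w.h.p.

E[X] ≈ 0.0057; in regime p = Θ(1/n^{3/2}) E[X] tends to 0 (below the triangle threshold p ~ 1/n).


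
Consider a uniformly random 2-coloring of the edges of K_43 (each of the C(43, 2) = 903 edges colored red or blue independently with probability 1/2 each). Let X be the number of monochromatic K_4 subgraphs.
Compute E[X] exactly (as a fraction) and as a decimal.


Let X = Σ_S X_S over the C(43, 4) = 123410 subsets S of size 4, where X_S = 1 if the K_4 on S is monochromatic.
For a fixed S, the K_4 on S has C(4, 2) = 6 edges. P[all 6 edges red] = (1/2)^6, and likewise for blue, so P[monochromatic] = 2·(1/2)^6 = 2^{1 − 6} = 1/32.
By linearity: E[X] = C(43, 4) · 2^{1 − 6} = 123410 · 1/32 = 61705/16.
Numerically: E[X] ≈ 3856.562500.

E[X] = C(43,4)·2^(1−C(4,2)) = 61705/16 ≈ 3856.562500.


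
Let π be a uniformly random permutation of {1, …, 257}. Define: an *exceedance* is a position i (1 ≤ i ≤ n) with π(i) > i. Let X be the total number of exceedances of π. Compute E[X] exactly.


Write X = Σ_{i=1}^{257} X_i, where X_i = 1_{π(i) > i}.
For each fixed i, π(i) is uniform over {1, …, 257} (marginal of a uniform permutation), so P[π(i) > i] = (n − i)/n. Summing: Σ_{i=1}^{257} (n − i)/n = (0 + 1 + … + 256)/257 = 257(257 − 1)/(2·257) = (257 − 1)/2.
Hence E[X] = Σ_{i=1}^{257} (257 − i)/257 = 128 ≈ 128.00000.

E[X] = 128 = 128.00000.


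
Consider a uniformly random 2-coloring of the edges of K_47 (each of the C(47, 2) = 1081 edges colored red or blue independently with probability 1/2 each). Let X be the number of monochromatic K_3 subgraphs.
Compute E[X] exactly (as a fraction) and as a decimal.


Let X = Σ_S X_S over the C(47, 3) = 16215 subsets S of size 3, where X_S = 1 if the K_3 on S is monochromatic.
For a fixed S, the K_3 on S has C(3, 2) = 3 edges. P[all 3 edges red] = (1/2)^3, and likewise for blue, so P[monochromatic] = 2·(1/2)^3 = 2^{1 − 3} = 1/4.
By linearity of expectation: E[X] = C(47, 3) · 2^{1 − 3} = 16215 · 1/4 = 16215/4.
Numerically: E[X] ≈ 4053.750.

E[X] = C(47,3)·2^(1−C(3,2)) = 16215/4 ≈ 4053.750.


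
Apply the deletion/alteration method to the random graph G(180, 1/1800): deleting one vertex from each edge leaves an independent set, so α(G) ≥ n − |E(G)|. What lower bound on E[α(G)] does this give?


E[|E(G)|] = C(180, 2)·p = 16110 · (1/1800) = 179/20.
E[α(G)] ≥ n − E[|E(G)|] = 180 − 179/20 = 3421/20.
Numerically: ≈ 171.050.
(This is only a lower bound; the true E[α(G)] may be larger.)

E[α(G)] ≥ 3421/20 ≈ 171.050.


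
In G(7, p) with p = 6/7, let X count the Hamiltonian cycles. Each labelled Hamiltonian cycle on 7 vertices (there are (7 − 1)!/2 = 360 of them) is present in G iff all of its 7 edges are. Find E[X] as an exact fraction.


K_7 has (7 − 1)!/2 = 360 labelled Hamiltonian cycles.
For each such Hamiltonian cycle H, let X_H = 1 if all 7 edges of H are present in G. Then P[X_H = 1] = p^{7} = (6/7)^{7} = 279936/823543.
By linearity of expectation: E[X] = Σ_H E[X_H] = 360 · p^{7} = 360 · 279936/823543 = 100776960/823543.
Numerically: E[X] ≈ 122.4.

E[X] = 360 · (6/7)^{7} = 100776960/823543 ≈ 122.4.


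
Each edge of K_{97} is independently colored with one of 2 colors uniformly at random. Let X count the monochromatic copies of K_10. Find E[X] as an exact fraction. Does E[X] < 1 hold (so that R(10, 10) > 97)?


E[X] = C(97, 10) · 2^{1 − 45} = 12576469727536 · 2^{−44} = 12576469727536/17592186044416.
As a reduced fraction: E[X] = 786029357971/1099511627776 ≈ 0.715.
Is E[X] < 1? YES.
Since E[X] < 1, there exists a 2-coloring of K_{97} with no monochromatic K_10; hence R(10, 10) > 97.

E[X] = 786029357971/1099511627776 ≈ 0.715; E[X] < 1, so R(10, 10) > 97.


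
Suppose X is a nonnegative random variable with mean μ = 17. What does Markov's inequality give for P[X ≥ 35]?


μ = E[X] = 17, a = 35.
Markov: P[X ≥ 35] ≤ μ/a = (17)/35 = 17/35.
Numerically: ≈ 0.485714.
(Since a = 35 > μ = 17.000000, the bound 17/35 is < 1 and informative.)

P[X ≥ 35] ≤ 17/35 ≈ 0.485714.


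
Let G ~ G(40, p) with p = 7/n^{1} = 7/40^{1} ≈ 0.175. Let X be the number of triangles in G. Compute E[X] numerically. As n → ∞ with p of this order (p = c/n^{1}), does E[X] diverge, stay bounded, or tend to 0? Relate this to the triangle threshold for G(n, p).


Number of potential triangles: C(40, 3) = 9880.
Each occurs with probability p³ ≈ (0.175)³ ≈ 5.359375e-03.
By linearity: E[X] = C(40, 3)·p³ ≈ 9880 · 5.359375e-03 ≈ 52.9506.
Here α = 1, so p = 7/n is exactly at the triangle threshold p ~ 1/n. Asymptotically E[X] → c³/6 = 7³/6 = 343/6 ≈ 57.1667, a bounded constant. In this regime the triangle count is asymptotically Poisson(c³/6).

E[X] ≈ 52.9506; in regime p = Θ(1/n^{1}) E[X] stays bounded (at the triangle threshold p ~ 1/n).


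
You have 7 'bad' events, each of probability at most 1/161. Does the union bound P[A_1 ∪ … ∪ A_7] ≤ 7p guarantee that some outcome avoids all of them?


Union bound: P[∪_{i=1}^{7} A_i] ≤ Σ_i P[A_i] ≤ 7·p = 7·(1/161) = 1/23.
Numerically: 1/23 ≈ 0.043.
Is 1/23 < 1? YES.
Since P[∪ A_i] ≤ 1/23 < 1, the complement has P[∩ A_i^c] ≥ 1 − 1/23 = 22/23 > 0, so some outcome avoids every A_i.

7·p = 1/23 ≈ 0.043; existence CERTIFIED by the union bound.


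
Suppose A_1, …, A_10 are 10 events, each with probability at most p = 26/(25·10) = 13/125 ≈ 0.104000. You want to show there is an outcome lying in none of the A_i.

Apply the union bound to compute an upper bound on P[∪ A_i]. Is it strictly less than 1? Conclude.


Union bound: P[∪_{i=1}^{10} A_i] ≤ Σ_i P[A_i] ≤ 10·p = 10·(13/125) = 26/25.
Numerically: 26/25 ≈ 1.040000.
Is 26/25 < 1? NO.
Since the bound 26/25 is ≥ 1, the union bound is uninformative here; it does NOT by itself certify existence.

10·p = 26/25 ≈ 1.040000; existence NOT certified by the union bound.


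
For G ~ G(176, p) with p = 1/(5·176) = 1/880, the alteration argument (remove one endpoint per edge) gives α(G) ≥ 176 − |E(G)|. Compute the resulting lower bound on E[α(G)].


E[|E(G)|] = C(176, 2)·p = 15400 · (1/880) = 35/2.
E[α(G)] ≥ n − E[|E(G)|] = 176 − 35/2 = 317/2.
Numerically: ≈ 158.5000.
(This is only a lower bound; the true E[α(G)] may be larger.)

E[α(G)] ≥ 317/2 ≈ 158.5000.


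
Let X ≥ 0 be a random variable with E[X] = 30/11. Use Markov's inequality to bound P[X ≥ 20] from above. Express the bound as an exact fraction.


μ = E[X] = 30/11, a = 20.
Markov: P[X ≥ 20] ≤ μ/a = (30/11)/20 = 3/22.
Numerically: ≈ 0.136364.
(Since a = 20 > μ = 2.727273, the bound 3/22 is < 1 and informative.)

P[X ≥ 20] ≤ 3/22 ≈ 0.136364.


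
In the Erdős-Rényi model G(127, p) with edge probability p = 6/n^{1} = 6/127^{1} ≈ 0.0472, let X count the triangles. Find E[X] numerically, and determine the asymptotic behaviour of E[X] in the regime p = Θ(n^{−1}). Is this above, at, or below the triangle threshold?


Number of potential triangles: C(127, 3) = 333375.
Each occurs with probability p³ ≈ (0.0472)³ ≈ 1.05449e-04.
By linearity: E[X] = C(127, 3)·p³ ≈ 333375 · 1.05449e-04 ≈ 35.154.
Here α = 1, so p = 6/n is exactly at the triangle threshold p ~ 1/n. Asymptotically E[X] → c³/6 = 6³/6 = 36 ≈ 36.000, a bounded constant. In this regime the triangle count is asymptotically Poisson(c³/6).

E[X] ≈ 35.154; in regime p = Θ(1/n^{1}) E[X] stays bounded (at the triangle threshold p ~ 1/n).


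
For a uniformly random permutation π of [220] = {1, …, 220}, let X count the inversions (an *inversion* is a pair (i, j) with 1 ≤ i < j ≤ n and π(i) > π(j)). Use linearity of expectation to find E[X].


Write X = Σ X_I over the C(220, 2) = 24090 pairs i < j, with X_I the indicator of one inversion.
There are 24090 indicators.
For each fixed pair i < j, the values π(i) and π(j) are two distinct elements of {1, …, 220} in uniformly random order; by symmetry P[π(i) > π(j)] = 1/2.
By linearity: E[X] = 24090 · (1/2) = C(220, 2) · (1/2) = 24090/2 = 12045 ≈ 12045.000000.

E[X] = 12045 = 12045.000000.


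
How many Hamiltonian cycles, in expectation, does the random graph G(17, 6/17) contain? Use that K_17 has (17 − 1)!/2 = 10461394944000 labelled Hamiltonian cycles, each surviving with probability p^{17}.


K_17 has (17 − 1)!/2 = 10461394944000 labelled Hamiltonian cycles.
For each such Hamiltonian cycle H, let X_H = 1 if all 17 edges of H are present in G. Then P[X_H = 1] = p^{17} = (6/17)^{17} = 16926659444736/827240261886336764177.
By linearity of expectation: E[X] = Σ_H E[X_H] = 10461394944000 · p^{17} = 10461394944000 · 16926659444736/827240261886336764177 = 177076469533971037814784000/827240261886336764177.
Numerically: E[X] ≈ 2.1406e+05.

E[X] = 10461394944000 · (6/17)^{17} = 177076469533971037814784000/827240261886336764177 ≈ 2.1406e+05.


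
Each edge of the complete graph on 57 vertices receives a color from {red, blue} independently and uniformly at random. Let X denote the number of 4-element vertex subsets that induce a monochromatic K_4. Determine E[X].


Let X = Σ_S X_S over the C(57, 4) = 395010 subsets S of size 4, where X_S = 1 if the K_4 on S is monochromatic.
For a fixed S, the K_4 on S has C(4, 2) = 6 edges. P[all 6 edges red] = (1/2)^6, and likewise for blue, so P[monochromatic] = 2·(1/2)^6 = 2^{1 − 6} = 1/32.
By linearity of expectation: E[X] = C(57, 4) · 2^{1 − 6} = 395010 · 1/32 = 197505/16.
Numerically: E[X] ≈ 12344.062500.

E[X] = C(57,4)·2^(1−C(4,2)) = 197505/16 ≈ 12344.062500.


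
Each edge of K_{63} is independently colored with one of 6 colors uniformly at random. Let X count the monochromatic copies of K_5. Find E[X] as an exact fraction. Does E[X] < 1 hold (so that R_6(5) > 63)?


E[X] = C(63, 5) · 6^{1 − 10} = 7028847 · 6^{−9} = 7028847/10077696.
As a reduced fraction: E[X] = 780983/1119744 ≈ 0.6974657.
Is E[X] < 1? YES.
Since E[X] < 1, there exists a 6-coloring of K_{63} with no monochromatic K_5; hence R_6(5) > 63.

E[X] = 780983/1119744 ≈ 0.6974657; E[X] < 1, so R_6(5) > 63.


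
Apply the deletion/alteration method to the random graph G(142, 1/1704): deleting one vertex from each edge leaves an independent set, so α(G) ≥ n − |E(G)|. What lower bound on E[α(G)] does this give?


E[|E(G)|] = C(142, 2)·p = 10011 · (1/1704) = 47/8.
E[α(G)] ≥ n − E[|E(G)|] = 142 − 47/8 = 1089/8.
Numerically: ≈ 136.125.
(This is only a lower bound; the true E[α(G)] may be larger.)

E[α(G)] ≥ 1089/8 ≈ 136.125.


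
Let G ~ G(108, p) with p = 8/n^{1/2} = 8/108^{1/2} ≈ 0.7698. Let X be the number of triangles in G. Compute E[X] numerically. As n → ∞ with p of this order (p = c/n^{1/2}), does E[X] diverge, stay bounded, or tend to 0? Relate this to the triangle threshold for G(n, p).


Number of potential triangles: C(108, 3) = 204156.
Each occurs with probability p³ ≈ (0.7698)³ ≈ 4.561780e-01.
By linearity: E[X] = C(108, 3)·p³ ≈ 204156 · 4.561780e-01 ≈ 93131.4738.
Since α = 1/2 < 1, p = c/n^{1/2} ≫ 1/n is above the triangle threshold p ~ 1/n. Asymptotically E[X] ~ (c³/6)·n^{3(1−α)} = (8³/6)·n^{1.5} → ∞; triangles are abundant w.h.p.

E[X] ≈ 93131.4738; in regime p = Θ(1/n^{1/2}) E[X] diverges (above the triangle threshold p ~ 1/n).


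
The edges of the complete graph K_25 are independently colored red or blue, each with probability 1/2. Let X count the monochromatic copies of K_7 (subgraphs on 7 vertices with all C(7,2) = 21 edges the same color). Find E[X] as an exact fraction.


Let X = Σ_S X_S over the C(25, 7) = 480700 subsets S of size 7, where X_S = 1 if the K_7 on S is monochromatic.
For a fixed S, the K_7 on S has C(7, 2) = 21 edges. P[all 21 edges red] = (1/2)^21, and likewise for blue, so P[monochromatic] = 2·(1/2)^21 = 2^{1 − 21} = 1/1048576.
By linearity: E[X] = C(25, 7) · 2^{1 − 21} = 480700 · 1/1048576 = 120175/262144.
Numerically: E[X] ≈ 0.45843.

E[X] = C(25,7)·2^(1−C(7,2)) = 120175/262144 ≈ 0.45843.


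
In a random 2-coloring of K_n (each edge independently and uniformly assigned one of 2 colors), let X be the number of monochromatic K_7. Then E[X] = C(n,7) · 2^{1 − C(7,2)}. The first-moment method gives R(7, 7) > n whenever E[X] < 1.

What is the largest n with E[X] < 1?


We need C(n, 7) · 2^{1 − 21} < 1, i.e. C(n, 7) < 2^{21 − 1} = 1048576.
Check values of n near the boundary:
  n = 21: C(21, 7) = 116280; 116280 < 1048576? YES
  n = 22: C(22, 7) = 170544; 170544 < 1048576? YES
  n = 23: C(23, 7) = 245157; 245157 < 1048576? YES
  n = 24: C(24, 7) = 346104; 346104 < 1048576? YES
  n = 25: C(25, 7) = 480700; 480700 < 1048576? YES
  n = 26: C(26, 7) = 657800; 657800 < 1048576? YES
  n = 27: C(27, 7) = 888030; 888030 < 1048576? YES
  n = 28: C(28, 7) = 1184040; 1184040 < 1048576? NO
The largest n with C(n, 7) < 1048576 is n = 27 (where E[X] = 444015/524288 ≈ 0.847). Hence R(7, 7) > 27, i.e. R(7, 7) ≥ 28.

Largest n = 27; hence R(7, 7) > 27.


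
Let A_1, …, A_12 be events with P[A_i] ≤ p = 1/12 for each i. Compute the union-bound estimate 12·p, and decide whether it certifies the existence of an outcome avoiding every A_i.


Union bound: P[∪_{i=1}^{12} A_i] ≤ Σ_i P[A_i] ≤ 12·p = 12·(1/12) = 1.
Numerically: 1 ≈ 1.0000.
Is 1 < 1? NO.
Since the bound 1 is ≥ 1, the union bound is uninformative here; it does NOT by itself certify existence.

12·p = 1 ≈ 1.0000; existence NOT certified by the union bound.


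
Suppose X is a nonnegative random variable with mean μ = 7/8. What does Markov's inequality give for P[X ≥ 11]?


μ = E[X] = 7/8, a = 11.
Markov: P[X ≥ 11] ≤ μ/a = (7/8)/11 = 7/88.
Numerically: ≈ 0.079545.
(Since a = 11 > μ = 0.875000, the bound 7/88 is < 1 and informative.)

P[X ≥ 11] ≤ 7/88 ≈ 0.079545.


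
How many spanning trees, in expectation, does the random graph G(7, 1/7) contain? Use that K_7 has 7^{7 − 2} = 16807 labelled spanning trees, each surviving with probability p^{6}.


K_7 has 7^{7 − 2} = 16807 labelled spanning trees.
For each such spanning tree H, let X_H = 1 if all 6 edges of H are present in G. Then P[X_H = 1] = p^{6} = (1/7)^{6} = 1/117649.
Summing the indicators: E[X] = Σ_H E[X_H] = 16807 · p^{6} = 16807 · 1/117649 = 1/7.
Numerically: E[X] ≈ 0.142857.

E[X] = 16807 · (1/7)^{6} = 1/7 ≈ 0.142857.


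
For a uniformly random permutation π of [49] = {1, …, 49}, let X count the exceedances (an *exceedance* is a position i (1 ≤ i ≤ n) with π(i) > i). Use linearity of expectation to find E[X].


Write X = Σ_{i=1}^{49} X_i, where X_i = 1_{π(i) > i}.
For each fixed i, π(i) is uniform over {1, …, 49} (marginal of a uniform permutation), so P[π(i) > i] = (n − i)/n. Summing: Σ_{i=1}^{49} (n − i)/n = (0 + 1 + … + 48)/49 = 49(49 − 1)/(2·49) = (49 − 1)/2.
Hence E[X] = Σ_{i=1}^{49} (49 − i)/49 = 24 ≈ 24.0000.

E[X] = 24 = 24.0000.


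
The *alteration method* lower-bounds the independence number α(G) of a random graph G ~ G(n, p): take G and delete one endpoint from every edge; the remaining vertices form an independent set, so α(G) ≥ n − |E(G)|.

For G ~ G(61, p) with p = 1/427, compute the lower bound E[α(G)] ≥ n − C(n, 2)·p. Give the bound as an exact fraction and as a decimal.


E[|E(G)|] = C(61, 2)·p = 1830 · (1/427) = 30/7.
E[α(G)] ≥ n − E[|E(G)|] = 61 − 30/7 = 397/7.
Numerically: ≈ 56.714286.
(This is only a lower bound; the true E[α(G)] may be larger.)

E[α(G)] ≥ 397/7 ≈ 56.714286.


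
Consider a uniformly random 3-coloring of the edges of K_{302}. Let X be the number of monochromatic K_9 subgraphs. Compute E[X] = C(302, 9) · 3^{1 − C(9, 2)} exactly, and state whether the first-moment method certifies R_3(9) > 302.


E[X] = C(302, 9) · 3^{1 − 36} = 51054804739588650 · 3^{−35} = 51054804739588650/50031545098999707.
As a reduced fraction: E[X] = 17018268246529550/16677181699666569 ≈ 1.020452.
Is E[X] < 1? NO.
Since E[X] ≥ 1, the first-moment bound is inconclusive at n = 302; it does NOT by itself certify R_3(9) > 302.

E[X] = 17018268246529550/16677181699666569 ≈ 1.020452; E[X] ≥ 1; first-moment method inconclusive here.


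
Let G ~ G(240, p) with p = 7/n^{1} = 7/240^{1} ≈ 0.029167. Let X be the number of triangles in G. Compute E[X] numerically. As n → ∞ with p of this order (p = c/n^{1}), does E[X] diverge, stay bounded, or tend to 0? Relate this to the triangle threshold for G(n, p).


Number of potential triangles: C(240, 3) = 2275280.
Each occurs with probability p³ ≈ (0.029167)³ ≈ 2.4811921e-05.
By linearity: E[X] = C(240, 3)·p³ ≈ 2275280 · 2.4811921e-05 ≈ 56.45407.
Here α = 1, so p = 7/n is exactly at the triangle threshold p ~ 1/n. Asymptotically E[X] → c³/6 = 7³/6 = 343/6 ≈ 57.16667, a bounded constant. In this regime the triangle count is asymptotically Poisson(c³/6).

E[X] ≈ 56.45407; in regime p = Θ(1/n^{1}) E[X] stays bounded (at the triangle threshold p ~ 1/n).


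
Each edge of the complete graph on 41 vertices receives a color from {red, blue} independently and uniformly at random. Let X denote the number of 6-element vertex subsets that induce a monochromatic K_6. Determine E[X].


Let X = Σ_S X_S over the C(41, 6) = 4496388 subsets S of size 6, where X_S = 1 if the K_6 on S is monochromatic.
For a fixed S, the K_6 on S has C(6, 2) = 15 edges. P[all 15 edges red] = (1/2)^15, and likewise for blue, so P[monochromatic] = 2·(1/2)^15 = 2^{1 − 15} = 1/16384.
By linearity of expectation: E[X] = C(41, 6) · 2^{1 − 15} = 4496388 · 1/16384 = 1124097/4096.
Numerically: E[X] ≈ 274.43774.

E[X] = C(41,6)·2^(1−C(6,2)) = 1124097/4096 ≈ 274.43774.


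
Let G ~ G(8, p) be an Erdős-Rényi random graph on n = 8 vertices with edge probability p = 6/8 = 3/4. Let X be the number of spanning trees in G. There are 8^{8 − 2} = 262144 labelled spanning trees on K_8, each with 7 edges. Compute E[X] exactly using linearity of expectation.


K_8 has 8^{8 − 2} = 262144 labelled spanning trees.
For each such spanning tree H, let X_H = 1 if all 7 edges of H are present in G. Then P[X_H = 1] = p^{7} = (3/4)^{7} = 2187/16384.
By linearity: E[X] = Σ_H E[X_H] = 262144 · p^{7} = 262144 · 2187/16384 = 34992.
Numerically: E[X] ≈ 34992.

E[X] = 262144 · (3/4)^{7} = 34992 ≈ 34992.


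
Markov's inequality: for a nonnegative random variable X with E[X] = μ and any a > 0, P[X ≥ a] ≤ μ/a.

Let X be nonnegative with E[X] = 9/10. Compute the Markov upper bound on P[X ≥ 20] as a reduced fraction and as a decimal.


μ = E[X] = 9/10, a = 20.
Markov: P[X ≥ 20] ≤ μ/a = (9/10)/20 = 9/200.
Numerically: ≈ 0.04500.
(Since a = 20 > μ = 0.90000, the bound 9/200 is < 1 and informative.)

P[X ≥ 20] ≤ 9/200 ≈ 0.04500.


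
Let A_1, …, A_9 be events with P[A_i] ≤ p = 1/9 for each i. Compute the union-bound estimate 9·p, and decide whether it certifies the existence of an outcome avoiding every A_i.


Union bound: P[∪_{i=1}^{9} A_i] ≤ Σ_i P[A_i] ≤ 9·p = 9·(1/9) = 1.
Numerically: 1 ≈ 1.0000000.
Is 1 < 1? NO.
Since the bound 1 is ≥ 1, the union bound is uninformative here; it does NOT by itself certify existence.

9·p = 1 ≈ 1.0000000; existence NOT certified by the union bound.


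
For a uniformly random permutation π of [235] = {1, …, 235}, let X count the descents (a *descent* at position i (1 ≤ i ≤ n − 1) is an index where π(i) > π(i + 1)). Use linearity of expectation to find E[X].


Write X = Σ X_I over i = 1, …, 234, with X_I the indicator of one descent.
There are 234 indicators.
For each fixed i, the pair (π(i), π(i+1)) is a uniformly random ordered pair of distinct values from {1, …, 235}; by symmetry P[π(i) > π(i+1)] = 1/2.
By linearity: E[X] = 234 · (1/2) = (235 − 1) · (1/2) = 117 ≈ 117.0000.

E[X] = 117 = 117.0000.


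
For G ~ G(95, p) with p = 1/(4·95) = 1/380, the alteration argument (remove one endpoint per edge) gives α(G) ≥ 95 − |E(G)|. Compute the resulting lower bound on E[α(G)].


E[|E(G)|] = C(95, 2)·p = 4465 · (1/380) = 47/4.
E[α(G)] ≥ n − E[|E(G)|] = 95 − 47/4 = 333/4.
Numerically: ≈ 83.2500.
(This is only a lower bound; the true E[α(G)] may be larger.)

E[α(G)] ≥ 333/4 ≈ 83.2500.


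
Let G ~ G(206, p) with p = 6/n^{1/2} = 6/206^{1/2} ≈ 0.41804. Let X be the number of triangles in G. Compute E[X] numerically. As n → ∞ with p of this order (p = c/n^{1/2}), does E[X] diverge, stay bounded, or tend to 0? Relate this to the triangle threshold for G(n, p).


Number of potential triangles: C(206, 3) = 1435820.
Each occurs with probability p³ ≈ (0.41804)³ ≈ 7.3055501e-02.
By linearity: E[X] = C(206, 3)·p³ ≈ 1435820 · 7.3055501e-02 ≈ 104894.54877.
Since α = 1/2 < 1, p = c/n^{1/2} ≫ 1/n is above the triangle threshold p ~ 1/n. Asymptotically E[X] ~ (c³/6)·n^{3(1−α)} = (6³/6)·n^{1.5} → ∞; triangles are abundant w.h.p.

E[X] ≈ 104894.54877; in regime p = Θ(1/n^{1/2}) E[X] diverges (above the triangle threshold p ~ 1/n).


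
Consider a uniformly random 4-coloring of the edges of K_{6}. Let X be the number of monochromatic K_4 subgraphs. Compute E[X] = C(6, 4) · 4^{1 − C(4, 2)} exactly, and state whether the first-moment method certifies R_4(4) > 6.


E[X] = C(6, 4) · 4^{1 − 6} = 15 · 4^{−5} = 15/1024.
As a reduced fraction: E[X] = 15/1024 ≈ 0.015.
Is E[X] < 1? YES.
Since E[X] < 1, there exists a 4-coloring of K_{6} with no monochromatic K_4; hence R_4(4) > 6.

E[X] = 15/1024 ≈ 0.015; E[X] < 1, so R_4(4) > 6.


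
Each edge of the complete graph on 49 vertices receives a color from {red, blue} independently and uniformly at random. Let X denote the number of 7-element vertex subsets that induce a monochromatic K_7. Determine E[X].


Let X = Σ_S X_S over the C(49, 7) = 85900584 subsets S of size 7, where X_S = 1 if the K_7 on S is monochromatic.
For a fixed S, the K_7 on S has C(7, 2) = 21 edges. P[all 21 edges red] = (1/2)^21, and likewise for blue, so P[monochromatic] = 2·(1/2)^21 = 2^{1 − 21} = 1/1048576.
By linearity of expectation: E[X] = C(49, 7) · 2^{1 − 21} = 85900584 · 1/1048576 = 10737573/131072.
Numerically: E[X] ≈ 81.921.

E[X] = C(49,7)·2^(1−C(7,2)) = 10737573/131072 ≈ 81.921.


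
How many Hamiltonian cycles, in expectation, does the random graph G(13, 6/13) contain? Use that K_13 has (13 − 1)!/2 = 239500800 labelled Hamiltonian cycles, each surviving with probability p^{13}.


K_13 has (13 − 1)!/2 = 239500800 labelled Hamiltonian cycles.
For each such Hamiltonian cycle H, let X_H = 1 if all 13 edges of H are present in G. Then P[X_H = 1] = p^{13} = (6/13)^{13} = 13060694016/302875106592253.
By linearity: E[X] = Σ_H E[X_H] = 239500800 · p^{13} = 239500800 · 13060694016/302875106592253 = 3128046665387212800/302875106592253.
Numerically: E[X] ≈ 10327.8.

E[X] = 239500800 · (6/13)^{13} = 3128046665387212800/302875106592253 ≈ 10327.8.


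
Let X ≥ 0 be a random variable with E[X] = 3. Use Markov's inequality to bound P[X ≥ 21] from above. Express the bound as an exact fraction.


μ = E[X] = 3, a = 21.
Markov: P[X ≥ 21] ≤ μ/a = (3)/21 = 1/7.
Numerically: ≈ 0.143.
(Since a = 21 > μ = 3.000, the bound 1/7 is < 1 and informative.)

P[X ≥ 21] ≤ 1/7 ≈ 0.143.


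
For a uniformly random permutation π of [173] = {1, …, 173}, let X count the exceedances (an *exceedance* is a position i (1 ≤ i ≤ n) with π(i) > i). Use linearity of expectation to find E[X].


Write X = Σ_{i=1}^{173} X_i, where X_i = 1_{π(i) > i}.
For each fixed i, π(i) is uniform over {1, …, 173} (marginal of a uniform permutation), so P[π(i) > i] = (n − i)/n. Summing: Σ_{i=1}^{173} (n − i)/n = (0 + 1 + … + 172)/173 = 173(173 − 1)/(2·173) = (173 − 1)/2.
Hence E[X] = Σ_{i=1}^{173} (173 − i)/173 = 86 ≈ 86.000000.

E[X] = 86 = 86.000000.


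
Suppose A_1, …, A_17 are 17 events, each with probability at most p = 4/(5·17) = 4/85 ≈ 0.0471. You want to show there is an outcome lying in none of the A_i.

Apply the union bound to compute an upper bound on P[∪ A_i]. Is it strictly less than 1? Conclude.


Union bound: P[∪_{i=1}^{17} A_i] ≤ Σ_i P[A_i] ≤ 17·p = 17·(4/85) = 4/5.
Numerically: 4/5 ≈ 0.8000.
Is 4/5 < 1? YES.
Since P[∪ A_i] ≤ 4/5 < 1, the complement has P[∩ A_i^c] ≥ 1 − 4/5 = 1/5 > 0, so some outcome avoids every A_i.

17·p = 4/5 ≈ 0.8000; existence CERTIFIED by the union bound.


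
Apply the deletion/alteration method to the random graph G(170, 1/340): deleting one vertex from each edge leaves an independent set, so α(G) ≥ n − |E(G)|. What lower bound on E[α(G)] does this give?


E[|E(G)|] = C(170, 2)·p = 14365 · (1/340) = 169/4.
E[α(G)] ≥ n − E[|E(G)|] = 170 − 169/4 = 511/4.
Numerically: ≈ 127.750.
(This is only a lower bound; the true E[α(G)] may be larger.)

E[α(G)] ≥ 511/4 ≈ 127.750.


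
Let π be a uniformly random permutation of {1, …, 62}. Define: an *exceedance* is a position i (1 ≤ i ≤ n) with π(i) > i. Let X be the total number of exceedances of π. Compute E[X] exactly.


Write X = Σ_{i=1}^{62} X_i, where X_i = 1_{π(i) > i}.
For each fixed i, π(i) is uniform over {1, …, 62} (marginal of a uniform permutation), so P[π(i) > i] = (n − i)/n. Summing: Σ_{i=1}^{62} (n − i)/n = (0 + 1 + … + 61)/62 = 62(62 − 1)/(2·62) = (62 − 1)/2.
Hence E[X] = Σ_{i=1}^{62} (62 − i)/62 = 61/2 ≈ 30.500.

E[X] = 61/2 = 30.500.


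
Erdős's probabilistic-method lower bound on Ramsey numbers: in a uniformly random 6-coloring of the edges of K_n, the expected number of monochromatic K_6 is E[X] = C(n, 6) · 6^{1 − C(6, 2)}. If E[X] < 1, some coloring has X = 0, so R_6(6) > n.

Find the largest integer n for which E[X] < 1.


We need C(n, 6) · 6^{1 − 15} < 1, i.e. C(n, 6) < 6^{15 − 1} = 78364164096.
Check values of n near the boundary:
  n = 194: C(194, 6) = 68482017072; 68482017072 < 78364164096? YES
  n = 195: C(195, 6) = 70656049360; 70656049360 < 78364164096? YES
  n = 196: C(196, 6) = 72887293024; 72887293024 < 78364164096? YES
  n = 197: C(197, 6) = 75176946208; 75176946208 < 78364164096? YES
  n = 198: C(198, 6) = 77526225777; 77526225777 < 78364164096? YES
  n = 199: C(199, 6) = 79936367511; 79936367511 < 78364164096? NO
  n = 200: C(200, 6) = 82408626300; 82408626300 < 78364164096? NO
The largest n with C(n, 6) < 78364164096 is n = 198 (where E[X] = 25842075259/26121388032 ≈ 0.9893). Hence R_6(6) > 198, i.e. R_6(6) ≥ 199.

Largest n = 198; hence R_6(6) > 198.


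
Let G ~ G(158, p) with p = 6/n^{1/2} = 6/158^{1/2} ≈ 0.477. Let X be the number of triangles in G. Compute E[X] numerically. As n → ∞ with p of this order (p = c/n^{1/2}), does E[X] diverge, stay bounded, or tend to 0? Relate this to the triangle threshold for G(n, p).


Number of potential triangles: C(158, 3) = 644956.
Each occurs with probability p³ ≈ (0.477)³ ≈ 1.08760e-01.
By linearity: E[X] = C(158, 3)·p³ ≈ 644956 · 1.08760e-01 ≈ 70145.240.
Since α = 1/2 < 1, p = c/n^{1/2} ≫ 1/n is above the triangle threshold p ~ 1/n. Asymptotically E[X] ~ (c³/6)·n^{3(1−α)} = (6³/6)·n^{1.5} → ∞; triangles are abundant w.h.p.

E[X] ≈ 70145.240; in regime p = Θ(1/n^{1/2}) E[X] diverges (above the triangle threshold p ~ 1/n).
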